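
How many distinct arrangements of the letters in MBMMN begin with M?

Fix M in the first position and arrange the remaining 4 letters.
Those 4 letters have M appearing twice, giving (4)!/(2!) = 12.

12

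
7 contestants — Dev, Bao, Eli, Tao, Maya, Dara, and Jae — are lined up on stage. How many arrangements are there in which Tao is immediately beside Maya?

1440

Glue Tao and Maya into one block (2 internal orders), leaving 6 units to arrange in a row.
So the count is 2·(6)! = 1440.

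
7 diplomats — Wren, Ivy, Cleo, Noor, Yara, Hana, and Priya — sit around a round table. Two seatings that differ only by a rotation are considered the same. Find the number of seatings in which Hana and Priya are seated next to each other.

240

Treat {Hana, Priya} as one unit (2 internal orders) and seat the resulting 6 units around the table: (5)! circular arrangements.
So 2 × (5)! = 2 × 120 = 240.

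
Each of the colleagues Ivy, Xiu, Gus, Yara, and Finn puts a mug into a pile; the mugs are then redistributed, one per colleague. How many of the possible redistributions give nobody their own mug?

Let Aᵢ be the assignments in which colleague i gets their own mug. We want the size of the complement of A₁∪…∪A_5.
By inclusion–exclusion this is Σ_{j=0}^{5} (−1)^j C(5,j)·(5−j)!.
Computing: 120 − 120 + 60 − 20 + 5 − 1 = 44.

44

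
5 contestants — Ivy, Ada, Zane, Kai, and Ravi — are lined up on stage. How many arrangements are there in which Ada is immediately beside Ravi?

Treat {Ada, Ravi} as a single unit. There are 4 units to order, and the pair itself can be ordered 2 ways.
That gives 2 × 4! = 2 × 24 = 48.

48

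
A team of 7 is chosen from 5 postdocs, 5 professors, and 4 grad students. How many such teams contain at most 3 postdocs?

Split by how many postdocs are chosen (0 through 3).
Sum: C(5,0)·C(9,7) + C(5,1)·C(9,6) + C(5,2)·C(9,5) + C(5,3)·C(9,4) = 36 + 420 + 1260 + 1260 = 2976.

2976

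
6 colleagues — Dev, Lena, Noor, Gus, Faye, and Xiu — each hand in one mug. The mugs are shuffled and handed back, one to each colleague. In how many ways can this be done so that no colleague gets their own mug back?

This is the derangement count D_6: permutations of 6 items with no fixed point.
By inclusion–exclusion this is Σ_{j=0}^{6} (−1)^j C(6,j)·(6−j)!.
Computing: 720 − 720 + 360 − 120 + 30 − 6 + 1 = 265.

265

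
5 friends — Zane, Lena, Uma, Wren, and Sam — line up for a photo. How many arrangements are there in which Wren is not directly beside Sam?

Of the 5! = 120 arrangements, those with Wren and Sam adjacent number 2 × 4! = 48 (treat the pair as a block with 2 internal orders).
Complementary counting: 120 − 48 = 72.

72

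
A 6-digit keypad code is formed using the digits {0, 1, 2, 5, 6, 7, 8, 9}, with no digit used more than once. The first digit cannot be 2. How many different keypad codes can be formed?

The first digit has 8−1 = 7 choices (anything except 2).
The remaining 5 digits are filled from the other 7 symbols without repetition: 7 × 6 × 5 × 4 × 3 = 2520.
Total: 7 × 2520 = 17640.

17640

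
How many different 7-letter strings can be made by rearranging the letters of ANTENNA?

ANTENNA has 7 letters with A appearing twice and N appearing 3 times.
Dividing 7! = 5040 by 3!·2! = 12 for the repeated letters gives 420.

420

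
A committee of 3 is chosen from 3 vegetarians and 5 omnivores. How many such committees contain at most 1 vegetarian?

Split by how many vegetarians are chosen (0 through 1).
Sum: C(3,0)·C(5,3) + C(3,1)·C(5,2) = 10 + 30 = 40.

40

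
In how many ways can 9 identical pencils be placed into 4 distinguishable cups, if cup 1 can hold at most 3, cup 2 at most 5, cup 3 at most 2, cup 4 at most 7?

By stars and bars, unrestricted non-negative solutions to x_1+…+x_4 = 9 number C(9+3,3) = 220.
Subtract solutions that violate a single cap (substitute x_i' = x_i − (cap_i+1)): x_1 ≥ 4 gives C(8,3) = 56; x_2 ≥ 6 gives C(6,3) = 20; x_3 ≥ 3 gives C(9,3) = 84; x_4 ≥ 8 gives C(4,3) = 4. Together 164.
Add back pairs where two caps are both exceeded: 0 + 10 + 0 + 1 + 0 + 0 = 11.
By inclusion–exclusion the count is 220 − 164 + 11 = 67.

67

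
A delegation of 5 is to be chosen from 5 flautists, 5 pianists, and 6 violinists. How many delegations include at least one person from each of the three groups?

Total 5-person selections from all 16: C(16,5) = 4368.
Selections missing a whole group: no flautists → C(11,5) = 462; no pianists → C(11,5) = 462; no violinists → C(10,5) = 252.
Add back selections omitting two groups (i.e. drawn from a single group): C(5,5) + C(5,5) + C(6,5) = 8.
By inclusion–exclusion: 4368 − 1176 + 8 = 3200.

3200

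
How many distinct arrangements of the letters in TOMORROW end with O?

With the last slot taken by O, it remains to arrange the other 7 letters (TMORROW).
Those 7 letters have O appearing twice and R appearing twice, giving (7)!/(2!·2!) = 1260.

1260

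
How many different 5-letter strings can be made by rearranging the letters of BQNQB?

BQNQB has 5 letters with B appearing twice and Q appearing twice.
The number of distinct arrangements is 5!/(2!·2!) = 120/4 = 30.

30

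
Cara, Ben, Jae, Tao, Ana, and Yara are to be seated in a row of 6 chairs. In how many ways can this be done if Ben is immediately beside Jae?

Treat {Ben, Jae} as a single unit. There are 5 units to order, and the pair itself can be ordered 2 ways.
So the count is 2·(5)! = 240.

240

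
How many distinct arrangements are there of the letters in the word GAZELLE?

Letter multiplicities in GAZELLE: A×1, E×2, G×1, L×2, Z×1.
Dividing 7! = 5040 by 2!·2! = 4 for the repeated letters gives 1260.

1260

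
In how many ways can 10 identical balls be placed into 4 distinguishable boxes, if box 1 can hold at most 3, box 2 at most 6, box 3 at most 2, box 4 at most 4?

41

Without the upper bounds there are C(13,3) = 286 ways to split 10 among 4 boxes.
Subtract solutions that violate a single cap (substitute x_i' = x_i − (cap_i+1)): x_1 ≥ 4 gives C(9,3) = 84; x_2 ≥ 7 gives C(6,3) = 20; x_3 ≥ 3 gives C(10,3) = 120; x_4 ≥ 5 gives C(8,3) = 56. Together 280.
Add back pairs where two caps are both exceeded: 0 + 20 + 4 + 1 + 0 + 10 = 35.
By inclusion–exclusion the count is 286 − 280 + 35 = 41.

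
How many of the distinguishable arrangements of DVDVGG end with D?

Fix D in the last position and arrange the remaining 5 letters.
Those 5 letters have G appearing twice and V appearing twice, giving (5)!/(2!·2!) = 30.

30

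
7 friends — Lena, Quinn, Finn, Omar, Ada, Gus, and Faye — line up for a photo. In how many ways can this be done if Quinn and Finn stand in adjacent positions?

1440

Place the 5 others and the Quinn-Finn pair as 6 objects in a line; the pair has 2 internal arrangements.
That gives 2 × 6! = 2 × 720 = 1440.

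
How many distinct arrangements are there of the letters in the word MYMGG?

30

The 5 letters of MYMGG have repeats: G appearing twice and M appearing twice.
Dividing 5! = 120 by 2!·2! = 4 for the repeated letters gives 30.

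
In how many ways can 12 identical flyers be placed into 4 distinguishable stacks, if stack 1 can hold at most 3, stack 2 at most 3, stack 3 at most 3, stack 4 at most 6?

20

By stars and bars, unrestricted non-negative solutions to x_1+…+x_4 = 12 number C(12+3,3) = 455.
Subtract solutions that violate a single cap (substitute x_i' = x_i − (cap_i+1)): x_1 ≥ 4 gives C(11,3) = 165; x_2 ≥ 4 gives C(11,3) = 165; x_3 ≥ 4 gives C(11,3) = 165; x_4 ≥ 7 gives C(8,3) = 56. Together 551.
Add back pairs where two caps are both exceeded: 35 + 35 + 4 + 35 + 4 + 4 = 117.
Subtract triples: 1 + 0 + 0 + 0 = 1.
By inclusion–exclusion the count is 455 − 551 + 117 − 1 = 20.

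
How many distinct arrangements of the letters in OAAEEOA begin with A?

90

Fix A in the first position and arrange the remaining 6 letters.
Those 6 letters have A appearing twice, E appearing twice, and O appearing twice, giving (6)!/(2!·2!·2!) = 90.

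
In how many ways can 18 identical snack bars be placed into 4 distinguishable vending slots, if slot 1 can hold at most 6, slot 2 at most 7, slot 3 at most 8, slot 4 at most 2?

46

Ignoring the caps, the number of non-negative solutions to x_1+…+x_4 = 18 is C(21,3) = 1330.
Subtract solutions that violate a single cap (substitute x_i' = x_i − (cap_i+1)): x_1 ≥ 7 gives C(14,3) = 364; x_2 ≥ 8 gives C(13,3) = 286; x_3 ≥ 9 gives C(12,3) = 220; x_4 ≥ 3 gives C(18,3) = 816. Together 1686.
Add back pairs where two caps are both exceeded: 20 + 10 + 165 + 4 + 120 + 84 = 403.
Subtract triples: 0 + 1 + 0 + 0 = 1.
By inclusion–exclusion the count is 1330 − 1686 + 403 − 1 = 46.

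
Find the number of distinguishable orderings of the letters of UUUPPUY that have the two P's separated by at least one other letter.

75

There are 7!/(4!·2!) = 105 arrangements of UUUPPUY in total.
If the two P's are adjacent, glue them into one block, leaving 6 items to arrange: (6)!/(4!) = 30 ways.
Subtracting, 105 − 30 = 75 arrangements keep the P's apart.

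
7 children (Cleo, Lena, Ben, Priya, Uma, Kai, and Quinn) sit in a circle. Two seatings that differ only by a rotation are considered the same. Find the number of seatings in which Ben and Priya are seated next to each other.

240

Treat {Ben, Priya} as one unit (2 internal orders) and seat the resulting 6 units around the table: (5)! circular arrangements.
So 2 × (5)! = 2 × 120 = 240.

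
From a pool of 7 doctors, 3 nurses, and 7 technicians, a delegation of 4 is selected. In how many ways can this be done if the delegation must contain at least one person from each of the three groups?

Total 4-person selections from all 17: C(17,4) = 2380.
Subtract selections that omit an entire group: no doctors → C(10,4) = 210; no nurses → C(14,4) = 1001; no technicians → C(10,4) = 210.
Add back selections omitting two groups (i.e. drawn from a single group): C(7,4) + C(3,4) + C(7,4) = 70.
By inclusion–exclusion: 2380 − 1421 + 70 = 1029.

1029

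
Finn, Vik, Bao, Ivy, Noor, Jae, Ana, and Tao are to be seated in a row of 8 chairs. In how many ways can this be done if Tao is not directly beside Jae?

30240

There are 8! = 40320 arrangements in all. If Tao and Jae are adjacent, merging them into one block gives 2·(7)! = 10080 arrangements.
So 40320 − 10080 = 30240 arrangements keep them apart.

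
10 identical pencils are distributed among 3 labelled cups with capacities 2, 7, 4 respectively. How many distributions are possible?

Ignoring the caps, the number of non-negative solutions to x_1+…+x_3 = 10 is C(12,2) = 66.
Subtract solutions that violate a single cap (substitute x_i' = x_i − (cap_i+1)): x_1 ≥ 3 gives C(9,2) = 36; x_2 ≥ 8 gives C(4,2) = 6; x_3 ≥ 5 gives C(7,2) = 21. Together 63.
Add back pairs where two caps are both exceeded: 0 + 6 + 0 = 6.
By inclusion–exclusion the count is 66 − 63 + 6 = 9.

9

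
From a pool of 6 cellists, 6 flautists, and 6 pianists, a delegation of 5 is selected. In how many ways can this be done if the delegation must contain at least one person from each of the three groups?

6210

Total 5-person selections from all 18: C(18,5) = 8568.
Selections missing a whole group: no cellists → C(12,5) = 792; no flautists → C(12,5) = 792; no pianists → C(12,5) = 792.
Add back selections omitting two groups (i.e. drawn from a single group): C(6,5) + C(6,5) + C(6,5) = 18.
By inclusion–exclusion: 8568 − 2376 + 18 = 6210.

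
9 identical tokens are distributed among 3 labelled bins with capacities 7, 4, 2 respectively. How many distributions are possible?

12

Without the upper bounds there are C(11,2) = 55 ways to split 9 among 3 bins.
Subtract solutions that violate a single cap (substitute x_i' = x_i − (cap_i+1)): x_1 ≥ 8 gives C(3,2) = 3; x_2 ≥ 5 gives C(6,2) = 15; x_3 ≥ 3 gives C(8,2) = 28. Together 46.
Add back pairs where two caps are both exceeded: 0 + 0 + 3 = 3.
By inclusion–exclusion the count is 55 − 46 + 3 = 12.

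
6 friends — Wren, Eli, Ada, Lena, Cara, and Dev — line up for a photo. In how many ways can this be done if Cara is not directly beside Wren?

Of the 6! = 720 arrangements, those with Cara and Wren adjacent number 2 × 5! = 240 (treat the pair as a block with 2 internal orders).
So 720 − 240 = 480 arrangements keep them apart.

480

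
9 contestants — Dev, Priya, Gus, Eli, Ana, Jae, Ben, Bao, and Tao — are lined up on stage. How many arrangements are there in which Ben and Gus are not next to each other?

282240

Of the 9! = 362880 arrangements, those with Ben and Gus adjacent number 2 × 8! = 80640 (treat the pair as a block with 2 internal orders).
So 362880 − 80640 = 282240 arrangements keep them apart.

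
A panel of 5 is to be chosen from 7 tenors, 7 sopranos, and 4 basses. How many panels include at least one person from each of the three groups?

5684

With no constraint there are C(18,5) = 8568 possible selections.
Subtract selections that omit an entire group: no tenors → C(11,5) = 462; no sopranos → C(11,5) = 462; no basses → C(14,5) = 2002.
Add back selections omitting two groups (i.e. drawn from a single group): C(7,5) + C(7,5) + C(4,5) = 42.
By inclusion–exclusion: 8568 − 2926 + 42 = 5684.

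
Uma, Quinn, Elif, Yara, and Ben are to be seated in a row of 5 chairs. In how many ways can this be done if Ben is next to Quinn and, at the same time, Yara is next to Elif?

24

Treat {Ben,Quinn} as one block (2 orders) and {Yara,Elif} as another (2 orders).
That leaves 3 units to arrange: 2 × 2 × 3! = 4 × 6 = 24.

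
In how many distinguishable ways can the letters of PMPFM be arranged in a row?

30

PMPFM has 5 letters with M appearing twice and P appearing twice.
Dividing 5! = 120 by 2!·2! = 4 for the repeated letters gives 30.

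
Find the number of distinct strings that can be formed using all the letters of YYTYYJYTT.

504

Letter multiplicities in YYTYYJYTT: J×1, T×3, Y×5.
So there are 9! / (5!·3!) = 504 distinguishable arrangements.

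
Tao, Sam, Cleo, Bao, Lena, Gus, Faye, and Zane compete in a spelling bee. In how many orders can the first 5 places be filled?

6720

This is an ordered selection of 5 from 8: P(8,5).
That gives 8 × 7 × 6 × 5 × 4 = 6720.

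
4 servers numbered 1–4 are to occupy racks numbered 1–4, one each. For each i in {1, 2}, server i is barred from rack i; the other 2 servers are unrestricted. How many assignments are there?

Let Aᵢ (for i ∈ {1, 2}) be the placements that put server i in its forbidden rack. Any j of these fix j positions, leaving (4−j)! ways to fill the rest, and there are C(2,j) ways to pick which j.
By inclusion–exclusion, the number of valid placements is Σ_{j=0}^{2} (−1)^j C(2,j)·(4−j)!.
Computing: 24 − 12 + 2 = 14.

14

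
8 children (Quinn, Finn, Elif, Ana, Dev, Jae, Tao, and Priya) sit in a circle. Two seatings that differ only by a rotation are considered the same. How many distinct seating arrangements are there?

5040

Seat Quinn anywhere (absorbing the rotational symmetry), then permute the other 7: (7)! = 5040.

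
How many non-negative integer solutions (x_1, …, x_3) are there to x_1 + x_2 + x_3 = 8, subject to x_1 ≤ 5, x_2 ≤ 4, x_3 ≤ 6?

Without the upper bounds there are C(10,2) = 45 ways to split 8 among 3 variables.
Subtract solutions that violate a single cap (substitute x_i' = x_i − (cap_i+1)): x_1 ≥ 6 gives C(4,2) = 6; x_2 ≥ 5 gives C(5,2) = 10; x_3 ≥ 7 gives C(3,2) = 3. Together 19.
No two caps can be exceeded simultaneously, so the pair terms are all 0.
By inclusion–exclusion the count is 45 − 19 + 0 = 26.

26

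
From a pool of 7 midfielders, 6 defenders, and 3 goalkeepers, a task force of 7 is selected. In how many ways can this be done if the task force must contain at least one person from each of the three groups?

With no constraint there are C(16,7) = 11440 possible selections.
Subtract selections that omit an entire group: no midfielders → C(9,7) = 36; no defenders → C(10,7) = 120; no goalkeepers → C(13,7) = 1716.
Add back selections omitting two groups (i.e. drawn from a single group): C(7,7) + C(6,7) + C(3,7) = 1.
By inclusion–exclusion: 11440 − 1872 + 1 = 9569.

9569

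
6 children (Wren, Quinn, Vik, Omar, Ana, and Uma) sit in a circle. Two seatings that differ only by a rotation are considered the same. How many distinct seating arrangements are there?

Seat Wren anywhere (absorbing the rotational symmetry), then permute the other 5: (5)! = 120.

120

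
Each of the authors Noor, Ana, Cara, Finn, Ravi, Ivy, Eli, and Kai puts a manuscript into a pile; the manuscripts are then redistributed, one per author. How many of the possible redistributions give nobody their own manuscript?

14833

Let Aᵢ be the assignments in which author i gets their own manuscript. We want the size of the complement of A₁∪…∪A_8.
By inclusion–exclusion this is Σ_{j=0}^{8} (−1)^j C(8,j)·(8−j)!.
Computing: 40320 − 40320 + 20160 − 6720 + 1680 − 336 + 56 − 8 + 1 = 14833.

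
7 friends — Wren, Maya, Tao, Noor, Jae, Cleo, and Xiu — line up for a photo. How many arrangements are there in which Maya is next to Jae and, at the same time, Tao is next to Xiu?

Treat {Maya,Jae} as one block (2 orders) and {Tao,Xiu} as another (2 orders).
That leaves 5 units to arrange: 2 × 2 × 5! = 4 × 120 = 480.

480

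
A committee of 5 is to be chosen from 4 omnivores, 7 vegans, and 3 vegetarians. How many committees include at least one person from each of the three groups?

1288

With no constraint there are C(14,5) = 2002 possible selections.
Selections missing a whole group: no omnivores → C(10,5) = 252; no vegans → C(7,5) = 21; no vegetarians → C(11,5) = 462.
Add back selections omitting two groups (i.e. drawn from a single group): C(4,5) + C(7,5) + C(3,5) = 21.
By inclusion–exclusion: 2002 − 735 + 21 = 1288.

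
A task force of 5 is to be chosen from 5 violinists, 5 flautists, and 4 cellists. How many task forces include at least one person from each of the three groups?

Total 5-person selections from all 14: C(14,5) = 2002.
Selections missing a whole group: no violinists → C(9,5) = 126; no flautists → C(9,5) = 126; no cellists → C(10,5) = 252.
Add back selections omitting two groups (i.e. drawn from a single group): C(5,5) + C(5,5) + C(4,5) = 2.
By inclusion–exclusion: 2002 − 504 + 2 = 1500.

1500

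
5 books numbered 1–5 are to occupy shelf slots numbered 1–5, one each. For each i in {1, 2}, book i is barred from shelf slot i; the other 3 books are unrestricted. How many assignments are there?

78

Let Aᵢ (for i ∈ {1, 2}) be the placements that put book i in its forbidden shelf slot. Any j of these fix j positions, leaving (5−j)! ways to fill the rest, and there are C(2,j) ways to pick which j.
By inclusion–exclusion, the number of valid placements is Σ_{j=0}^{2} (−1)^j C(2,j)·(5−j)!.
Computing: 120 − 48 + 6 = 78.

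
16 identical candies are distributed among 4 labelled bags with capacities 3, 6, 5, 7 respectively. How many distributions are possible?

Without the upper bounds there are C(19,3) = 969 ways to split 16 among 4 bags.
Subtract solutions that violate a single cap (substitute x_i' = x_i − (cap_i+1)): x_1 ≥ 4 gives C(15,3) = 455; x_2 ≥ 7 gives C(12,3) = 220; x_3 ≥ 6 gives C(13,3) = 286; x_4 ≥ 8 gives C(11,3) = 165. Together 1126.
Add back pairs where two caps are both exceeded: 56 + 84 + 35 + 20 + 4 + 10 = 209.
By inclusion–exclusion the count is 969 − 1126 + 209 = 52.

52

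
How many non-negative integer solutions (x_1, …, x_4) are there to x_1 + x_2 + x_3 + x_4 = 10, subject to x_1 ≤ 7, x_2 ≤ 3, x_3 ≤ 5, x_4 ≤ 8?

By stars and bars, unrestricted non-negative solutions to x_1+…+x_4 = 10 number C(10+3,3) = 286.
Subtract solutions that violate a single cap (substitute x_i' = x_i − (cap_i+1)): x_1 ≥ 8 gives C(5,3) = 10; x_2 ≥ 4 gives C(9,3) = 84; x_3 ≥ 6 gives C(7,3) = 35; x_4 ≥ 9 gives C(4,3) = 4. Together 133.
Add back pairs where two caps are both exceeded: 0 + 0 + 0 + 1 + 0 + 0 = 1.
By inclusion–exclusion the count is 286 − 133 + 1 = 154.

154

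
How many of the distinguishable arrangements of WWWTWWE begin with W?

30

With the first slot taken by W, it remains to arrange the other 6 letters (WWTWWE).
Those 6 letters have W appearing 4 times, giving (6)!/(4!) = 30.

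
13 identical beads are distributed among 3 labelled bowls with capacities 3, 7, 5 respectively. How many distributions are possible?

Ignoring the caps, the number of non-negative solutions to x_1+…+x_3 = 13 is C(15,2) = 105.
Subtract solutions that violate a single cap (substitute x_i' = x_i − (cap_i+1)): x_1 ≥ 4 gives C(11,2) = 55; x_2 ≥ 8 gives C(7,2) = 21; x_3 ≥ 6 gives C(9,2) = 36. Together 112.
Add back pairs where two caps are both exceeded: 3 + 10 + 0 = 13.
By inclusion–exclusion the count is 105 − 112 + 13 = 6.

6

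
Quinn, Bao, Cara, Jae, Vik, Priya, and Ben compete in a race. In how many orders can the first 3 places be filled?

210

This is an ordered selection of 3 from 7: P(7,3).
That gives 7 × 6 × 5 = 210.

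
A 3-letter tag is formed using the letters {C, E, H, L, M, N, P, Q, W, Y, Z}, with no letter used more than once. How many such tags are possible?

990

This is a permutation of 3 out of 11: P(11,3) = 11!/8!.
That product is 11 × 10 × 9 = 990.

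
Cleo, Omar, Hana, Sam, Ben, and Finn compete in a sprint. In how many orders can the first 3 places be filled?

This is an ordered selection of 3 from 6: P(6,3).
That gives 6 × 5 × 4 = 120.

120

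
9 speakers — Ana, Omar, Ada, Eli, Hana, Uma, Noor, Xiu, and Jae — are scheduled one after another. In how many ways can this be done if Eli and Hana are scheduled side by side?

80640

Glue Eli and Hana into one block (2 internal orders), leaving 8 units to arrange in a row.
That gives 2 × 8! = 2 × 40320 = 80640.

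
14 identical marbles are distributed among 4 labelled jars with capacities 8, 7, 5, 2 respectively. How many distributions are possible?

Without the upper bounds there are C(17,3) = 680 ways to split 14 among 4 jars.
Subtract solutions that violate a single cap (substitute x_i' = x_i − (cap_i+1)): x_1 ≥ 9 gives C(8,3) = 56; x_2 ≥ 8 gives C(9,3) = 84; x_3 ≥ 6 gives C(11,3) = 165; x_4 ≥ 3 gives C(14,3) = 364. Together 669.
Add back pairs where two caps are both exceeded: 0 + 0 + 10 + 1 + 20 + 56 = 87.
By inclusion–exclusion the count is 680 − 669 + 87 = 98.

98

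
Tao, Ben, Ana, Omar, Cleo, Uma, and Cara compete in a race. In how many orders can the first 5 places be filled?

2520

There are 7 choices for 1st place, 6 for 2nd, and so on down to 3 for position 5.
That gives 7 × 6 × 5 × 4 × 3 = 2520.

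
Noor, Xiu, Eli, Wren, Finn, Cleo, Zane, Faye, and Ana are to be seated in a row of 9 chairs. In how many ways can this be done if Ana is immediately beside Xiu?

Glue Ana and Xiu into one block (2 internal orders), leaving 8 units to arrange in a row.
So the count is 2·(8)! = 80640.

80640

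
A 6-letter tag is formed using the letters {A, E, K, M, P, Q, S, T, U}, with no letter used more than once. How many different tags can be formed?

60480

With no repetition, fill the 6 letters in order: 9 choices, then 8, down to 4.
9 × 8 × 7 × 6 × 5 × 4 = 60480.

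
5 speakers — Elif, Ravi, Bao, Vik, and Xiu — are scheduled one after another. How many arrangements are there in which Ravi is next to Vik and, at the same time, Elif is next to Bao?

Treat {Ravi,Vik} as one block (2 orders) and {Elif,Bao} as another (2 orders).
That leaves 3 units to arrange: 2 × 2 × 3! = 4 × 6 = 24.

24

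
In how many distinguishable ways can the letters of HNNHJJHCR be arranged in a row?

15120

HNNHJJHCR has 9 letters with H appearing 3 times, J appearing twice, and N appearing twice.
So there are 9! / (3!·2!·2!) = 15120 distinguishable arrangements.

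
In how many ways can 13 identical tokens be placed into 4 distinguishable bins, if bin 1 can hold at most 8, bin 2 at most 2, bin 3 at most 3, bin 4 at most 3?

19

By stars and bars, unrestricted non-negative solutions to x_1+…+x_4 = 13 number C(13+3,3) = 560.
Subtract solutions that violate a single cap (substitute x_i' = x_i − (cap_i+1)): x_1 ≥ 9 gives C(7,3) = 35; x_2 ≥ 3 gives C(13,3) = 286; x_3 ≥ 4 gives C(12,3) = 220; x_4 ≥ 4 gives C(12,3) = 220. Together 761.
Add back pairs where two caps are both exceeded: 4 + 1 + 1 + 84 + 84 + 56 = 230.
Subtract triples: 0 + 0 + 0 + 10 = 10.
By inclusion–exclusion the count is 560 − 761 + 230 − 10 = 19.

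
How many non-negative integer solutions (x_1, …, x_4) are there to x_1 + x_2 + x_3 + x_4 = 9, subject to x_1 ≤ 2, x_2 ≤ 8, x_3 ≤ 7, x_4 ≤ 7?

127

Without the upper bounds there are C(12,3) = 220 ways to split 9 among 4 variables.
Subtract solutions that violate a single cap (substitute x_i' = x_i − (cap_i+1)): x_1 ≥ 3 gives C(9,3) = 84; x_2 ≥ 9 gives C(3,3) = 1; x_3 ≥ 8 gives C(4,3) = 4; x_4 ≥ 8 gives C(4,3) = 4. Together 93.
No two caps can be exceeded simultaneously, so the pair terms are all 0.
By inclusion–exclusion the count is 220 − 93 + 0 = 127.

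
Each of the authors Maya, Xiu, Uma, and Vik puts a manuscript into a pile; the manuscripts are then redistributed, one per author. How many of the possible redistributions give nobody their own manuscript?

9

Count assignments avoiding every fixed point. For any j of the 4 authors fixed to their own manuscript, the other 4−j can be arranged in (4−j)! ways.
By inclusion–exclusion this is Σ_{j=0}^{4} (−1)^j C(4,j)·(4−j)!.
Computing: 24 − 24 + 12 − 4 + 1 = 9.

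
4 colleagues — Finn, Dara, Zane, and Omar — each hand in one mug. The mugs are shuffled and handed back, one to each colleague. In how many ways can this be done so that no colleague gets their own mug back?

9

Count assignments avoiding every fixed point. For any j of the 4 colleagues fixed to their own mug, the other 4−j can be arranged in (4−j)! ways.
By inclusion–exclusion this is Σ_{j=0}^{4} (−1)^j C(4,j)·(4−j)!.
Computing: 24 − 24 + 12 − 4 + 1 = 9.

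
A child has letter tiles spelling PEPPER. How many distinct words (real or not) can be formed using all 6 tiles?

The 6 letters of PEPPER have repeats: E appearing twice and P appearing 3 times.
The number of distinct arrangements is 6!/(3!·2!) = 720/12 = 60.

60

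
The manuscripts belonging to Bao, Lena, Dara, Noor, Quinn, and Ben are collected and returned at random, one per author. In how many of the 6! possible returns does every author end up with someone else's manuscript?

This is the derangement count D_6: permutations of 6 items with no fixed point.
By inclusion–exclusion this is Σ_{j=0}^{6} (−1)^j C(6,j)·(6−j)!.
Computing: 720 − 720 + 360 − 120 + 30 − 6 + 1 = 265.

265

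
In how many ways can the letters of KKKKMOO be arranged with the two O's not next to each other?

75

Total arrangements of KKKKMOO: 7!/(4!·2!) = 105.
Arrangements with the O's together: treat OO as one letter, giving (6)!/(4!) = 30.
Subtracting, 105 − 30 = 75 arrangements keep the O's apart.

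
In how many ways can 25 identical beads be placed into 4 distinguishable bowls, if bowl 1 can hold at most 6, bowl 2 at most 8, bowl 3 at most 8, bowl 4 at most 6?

By stars and bars, unrestricted non-negative solutions to x_1+…+x_4 = 25 number C(25+3,3) = 3276.
Subtract solutions that violate a single cap (substitute x_i' = x_i − (cap_i+1)): x_1 ≥ 7 gives C(21,3) = 1330; x_2 ≥ 9 gives C(19,3) = 969; x_3 ≥ 9 gives C(19,3) = 969; x_4 ≥ 7 gives C(21,3) = 1330. Together 4598.
Add back pairs where two caps are both exceeded: 220 + 220 + 364 + 120 + 220 + 220 = 1364.
Subtract triples: 1 + 10 + 10 + 1 = 22.
By inclusion–exclusion the count is 3276 − 4598 + 1364 − 22 = 20.

20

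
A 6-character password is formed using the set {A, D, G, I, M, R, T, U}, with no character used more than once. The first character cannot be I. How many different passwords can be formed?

17640

The first character has 8−1 = 7 choices (anything except I).
The remaining 5 characters are filled from the other 7 symbols without repetition: 7 × 6 × 5 × 4 × 3 = 2520.
Total: 7 × 2520 = 17640.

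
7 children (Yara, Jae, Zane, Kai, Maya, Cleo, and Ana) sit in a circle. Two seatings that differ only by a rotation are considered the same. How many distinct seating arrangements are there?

Around a circle, 7 distinct people have 7!/7 = (6)! = 720 rotationally distinct seatings.

720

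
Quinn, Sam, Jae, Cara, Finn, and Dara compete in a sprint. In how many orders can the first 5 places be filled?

This is an ordered selection of 5 from 6: P(6,5).
That gives 6 × 5 × 4 × 3 × 2 = 720.

720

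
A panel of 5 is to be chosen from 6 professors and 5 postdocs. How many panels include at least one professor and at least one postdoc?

455

Total 5-person selections from all 11: C(11,5) = 462.
Subtract selections that omit an entire group: no professors → C(5,5) = 1; no postdocs → C(6,5) = 6.
Both groups omitted at once is impossible, so 462 − 7 = 455.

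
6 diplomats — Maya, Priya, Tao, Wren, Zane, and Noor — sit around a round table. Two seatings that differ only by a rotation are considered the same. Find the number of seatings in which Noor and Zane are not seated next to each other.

72

All circular seatings of 6 people number (5)! = 120.
Those with Noor next to Zane: fuse the pair into one unit and seat 5 units around a circle — 2·(4)! = 48.
Subtracting, 120 − 48 = 72.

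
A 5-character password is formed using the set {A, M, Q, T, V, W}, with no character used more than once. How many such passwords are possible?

Choose and order 5 of the 6 symbols: the first character has 6 options, the next 5, and so on down to 2.
6 × 5 × 4 × 3 × 2 = 720.

720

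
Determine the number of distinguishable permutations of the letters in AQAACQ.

60

AQAACQ has 6 letters with A appearing 3 times and Q appearing twice.
So there are 6! / (3!·2!) = 60 distinguishable arrangements.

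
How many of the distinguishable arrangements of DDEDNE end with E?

With the last slot taken by E, it remains to arrange the other 5 letters (DDDNE).
Those 5 letters have D appearing 3 times, giving (5)!/(3!) = 20.

20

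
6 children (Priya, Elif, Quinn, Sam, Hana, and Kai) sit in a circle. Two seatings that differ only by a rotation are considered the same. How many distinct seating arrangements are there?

120

Seat Priya anywhere (absorbing the rotational symmetry), then permute the other 5: (5)! = 120.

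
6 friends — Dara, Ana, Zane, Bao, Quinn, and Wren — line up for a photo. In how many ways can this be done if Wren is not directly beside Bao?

480

There are 6! = 720 arrangements in all. If Wren and Bao are adjacent, merging them into one block gives 2·(5)! = 240 arrangements.
So 720 − 240 = 480 arrangements keep them apart.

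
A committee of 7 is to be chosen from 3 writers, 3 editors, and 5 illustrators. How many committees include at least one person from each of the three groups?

Total 7-person selections from all 11: C(11,7) = 330.
Selections missing a whole group: no writers → C(8,7) = 8; no editors → C(8,7) = 8; no illustrators → C(6,7) = 0.
Add back selections omitting two groups (i.e. drawn from a single group): C(3,7) + C(3,7) + C(5,7) = 0.
By inclusion–exclusion: 330 − 16 + 0 = 314.

314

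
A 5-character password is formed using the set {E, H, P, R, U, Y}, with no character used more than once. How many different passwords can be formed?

This is a permutation of 5 out of 6: P(6,5) = 6!/1!.
That product is 6 × 5 × 4 × 3 × 2 = 720.

720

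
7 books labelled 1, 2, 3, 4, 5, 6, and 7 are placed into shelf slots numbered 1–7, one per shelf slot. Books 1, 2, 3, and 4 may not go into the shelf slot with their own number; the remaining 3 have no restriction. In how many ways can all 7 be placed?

Let Aᵢ (for 1 ≤ i ≤ 4) be the placements that put book i in its forbidden shelf slot. Any j of these fix j positions, leaving (7−j)! ways to fill the rest, and there are C(4,j) ways to pick which j.
By inclusion–exclusion, the number of valid placements is Σ_{j=0}^{4} (−1)^j C(4,j)·(7−j)!.
Computing: 5040 − 2880 + 720 − 96 + 6 = 2790.

2790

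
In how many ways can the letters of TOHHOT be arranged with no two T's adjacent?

There are 6!/(2!·2!·2!) = 90 arrangements of TOHHOT in total.
Arrangements with the T's together: treat TT as one letter, giving (5)!/(2!·2!) = 30.
Subtracting, 90 − 30 = 60 arrangements keep the T's apart.

60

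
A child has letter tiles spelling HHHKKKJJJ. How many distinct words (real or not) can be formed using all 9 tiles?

1680

The 9 letters of HHHKKKJJJ have repeats: H appearing 3 times, J appearing 3 times, and K appearing 3 times.
The number of distinct arrangements is 9!/(3!·3!·3!) = 362880/216 = 1680.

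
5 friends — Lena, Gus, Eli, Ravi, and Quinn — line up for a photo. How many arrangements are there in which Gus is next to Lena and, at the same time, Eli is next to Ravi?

Treat {Gus,Lena} as one block (2 orders) and {Eli,Ravi} as another (2 orders).
That leaves 3 units to arrange: 2 × 2 × 3! = 4 × 6 = 24.

24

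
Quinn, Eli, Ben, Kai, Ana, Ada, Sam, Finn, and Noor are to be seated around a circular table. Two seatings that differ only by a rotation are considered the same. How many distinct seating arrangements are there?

40320

Seat Quinn anywhere (absorbing the rotational symmetry), then permute the other 8: (8)! = 40320.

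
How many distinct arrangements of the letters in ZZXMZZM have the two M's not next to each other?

There are 7!/(4!·2!) = 105 arrangements of ZZXMZZM in total.
If the two M's are adjacent, glue them into one block, leaving 6 items to arrange: (6)!/(4!) = 30 ways.
Hence 105 − 30 = 75.

75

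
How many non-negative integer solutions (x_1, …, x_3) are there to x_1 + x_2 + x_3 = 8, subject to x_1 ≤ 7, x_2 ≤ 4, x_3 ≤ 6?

31

By stars and bars, unrestricted non-negative solutions to x_1+…+x_3 = 8 number C(8+2,2) = 45.
Subtract solutions that violate a single cap (substitute x_i' = x_i − (cap_i+1)): x_1 ≥ 8 gives C(2,2) = 1; x_2 ≥ 5 gives C(5,2) = 10; x_3 ≥ 7 gives C(3,2) = 3. Together 14.
No two caps can be exceeded simultaneously, so the pair terms are all 0.
By inclusion–exclusion the count is 45 − 14 + 0 = 31.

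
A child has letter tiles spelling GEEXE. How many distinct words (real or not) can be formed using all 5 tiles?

GEEXE has 5 letters with E appearing 3 times.
So there are 5! / (3!) = 20 distinguishable arrangements.

20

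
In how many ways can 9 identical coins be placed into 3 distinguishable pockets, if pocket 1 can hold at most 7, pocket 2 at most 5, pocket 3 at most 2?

By stars and bars, unrestricted non-negative solutions to x_1+…+x_3 = 9 number C(9+2,2) = 55.
Subtract solutions that violate a single cap (substitute x_i' = x_i − (cap_i+1)): x_1 ≥ 8 gives C(3,2) = 3; x_2 ≥ 6 gives C(5,2) = 10; x_3 ≥ 3 gives C(8,2) = 28. Together 41.
Add back pairs where two caps are both exceeded: 0 + 0 + 1 = 1.
By inclusion–exclusion the count is 55 − 41 + 1 = 15.

15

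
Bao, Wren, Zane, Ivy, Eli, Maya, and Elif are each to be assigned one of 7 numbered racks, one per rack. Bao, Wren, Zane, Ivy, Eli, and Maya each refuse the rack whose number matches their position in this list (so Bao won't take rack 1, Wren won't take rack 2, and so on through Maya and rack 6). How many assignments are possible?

Let Aᵢ (for 1 ≤ i ≤ 6) be the placements that put person i in their forbidden rack. Any j of these fix j positions, leaving (7−j)! ways to fill the rest, and there are C(6,j) ways to pick which j.
By inclusion–exclusion, the number of valid placements is Σ_{j=0}^{6} (−1)^j C(6,j)·(7−j)!.
Computing: 5040 − 4320 + 1800 − 480 + 90 − 12 + 1 = 2119.

2119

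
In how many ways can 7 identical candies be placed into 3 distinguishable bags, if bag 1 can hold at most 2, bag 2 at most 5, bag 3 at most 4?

12

By stars and bars, unrestricted non-negative solutions to x_1+…+x_3 = 7 number C(7+2,2) = 36.
Subtract solutions that violate a single cap (substitute x_i' = x_i − (cap_i+1)): x_1 ≥ 3 gives C(6,2) = 15; x_2 ≥ 6 gives C(3,2) = 3; x_3 ≥ 5 gives C(4,2) = 6. Together 24.
No two caps can be exceeded simultaneously, so the pair terms are all 0.
By inclusion–exclusion the count is 36 − 24 + 0 = 12.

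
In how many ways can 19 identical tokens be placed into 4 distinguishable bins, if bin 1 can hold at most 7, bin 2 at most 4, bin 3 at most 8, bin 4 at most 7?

By stars and bars, unrestricted non-negative solutions to x_1+…+x_4 = 19 number C(19+3,3) = 1540.
Subtract solutions that violate a single cap (substitute x_i' = x_i − (cap_i+1)): x_1 ≥ 8 gives C(14,3) = 364; x_2 ≥ 5 gives C(17,3) = 680; x_3 ≥ 9 gives C(13,3) = 286; x_4 ≥ 8 gives C(14,3) = 364. Together 1694.
Add back pairs where two caps are both exceeded: 84 + 10 + 20 + 56 + 84 + 10 = 264.
By inclusion–exclusion the count is 1540 − 1694 + 264 = 110.

110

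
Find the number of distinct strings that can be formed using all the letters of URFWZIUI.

10080

Letter multiplicities in URFWZIUI: F×1, I×2, R×1, U×2, W×1, Z×1.
Dividing 8! = 40320 by 2!·2! = 4 for the repeated letters gives 10080.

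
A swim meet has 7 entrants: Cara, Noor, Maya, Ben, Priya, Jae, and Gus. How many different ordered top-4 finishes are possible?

There are 7 choices for 1st place, 6 for 2nd, and so on down to 4 for position 4.
That gives 7 × 6 × 5 × 4 = 840.

840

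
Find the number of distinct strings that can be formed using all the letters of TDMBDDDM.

840

TDMBDDDM has 8 letters with D appearing 4 times and M appearing twice.
So there are 8! / (4!·2!) = 840 distinguishable arrangements.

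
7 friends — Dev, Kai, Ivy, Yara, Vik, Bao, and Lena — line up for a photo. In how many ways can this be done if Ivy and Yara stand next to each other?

1440

Glue Ivy and Yara into one block (2 internal orders), leaving 6 units to arrange in a row.
So the count is 2·(6)! = 1440.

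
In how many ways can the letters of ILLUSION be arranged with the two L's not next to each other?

There are 8!/(2!·2!) = 10080 arrangements of ILLUSION in total.
Arrangements with the L's together: treat LL as one letter, giving (7)!/(2!) = 2520.
Hence 10080 − 2520 = 7560.

7560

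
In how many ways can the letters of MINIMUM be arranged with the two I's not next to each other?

300

There are 7!/(3!·2!) = 420 arrangements of MINIMUM in total.
Arrangements with the I's together: treat II as one letter, giving (6)!/(3!) = 120.
Hence 420 − 120 = 300.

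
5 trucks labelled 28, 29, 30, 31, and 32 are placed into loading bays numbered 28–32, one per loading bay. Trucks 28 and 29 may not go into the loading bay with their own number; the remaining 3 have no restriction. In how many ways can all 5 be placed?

78

Let Aᵢ (for i ∈ {28, 29}) be the placements that put truck i in its forbidden loading bay. Any j of these fix j positions, leaving (5−j)! ways to fill the rest, and there are C(2,j) ways to pick which j.
By inclusion–exclusion, the number of valid placements is Σ_{j=0}^{2} (−1)^j C(2,j)·(5−j)!.
Computing: 120 − 48 + 6 = 78.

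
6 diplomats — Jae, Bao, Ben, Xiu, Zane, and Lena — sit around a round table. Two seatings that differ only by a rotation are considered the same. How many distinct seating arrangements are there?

120

Seat Jae anywhere (absorbing the rotational symmetry), then permute the other 5: (5)! = 120.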